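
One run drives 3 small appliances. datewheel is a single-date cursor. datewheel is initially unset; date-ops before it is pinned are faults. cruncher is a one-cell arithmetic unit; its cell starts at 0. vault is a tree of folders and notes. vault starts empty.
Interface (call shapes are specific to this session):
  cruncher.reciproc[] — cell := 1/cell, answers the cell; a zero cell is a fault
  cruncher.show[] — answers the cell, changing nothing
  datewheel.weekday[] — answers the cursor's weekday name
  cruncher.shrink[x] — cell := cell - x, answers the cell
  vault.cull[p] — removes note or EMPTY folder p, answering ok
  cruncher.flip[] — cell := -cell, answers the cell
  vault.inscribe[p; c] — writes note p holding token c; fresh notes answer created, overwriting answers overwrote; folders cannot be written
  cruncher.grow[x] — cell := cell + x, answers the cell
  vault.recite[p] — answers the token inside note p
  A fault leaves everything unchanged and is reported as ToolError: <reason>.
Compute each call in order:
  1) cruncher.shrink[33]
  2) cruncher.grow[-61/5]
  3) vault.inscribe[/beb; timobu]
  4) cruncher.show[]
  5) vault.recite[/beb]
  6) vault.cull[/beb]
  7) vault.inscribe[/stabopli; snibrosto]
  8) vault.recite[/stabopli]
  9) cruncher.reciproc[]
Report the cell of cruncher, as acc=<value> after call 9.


Answer: acc=-5/226

Derivation:
;; 1. cruncher.shrink(x=33) == -33
;; 2. cruncher.grow(x=-61/5) == -226/5
;; 3. vault.inscribe(p=/beb, c=timobu) == created
;; 4. cruncher.show() == -226/5
;; 5. vault.recite(p=/beb) == timobu
;; 6. vault.cull(p=/beb) == ok
;; 7. vault.inscribe(p=/stabopli, c=snibrosto) == created
;; 8. vault.recite(p=/stabopli) == snibrosto
;; 9. cruncher.reciproc() == -5/226


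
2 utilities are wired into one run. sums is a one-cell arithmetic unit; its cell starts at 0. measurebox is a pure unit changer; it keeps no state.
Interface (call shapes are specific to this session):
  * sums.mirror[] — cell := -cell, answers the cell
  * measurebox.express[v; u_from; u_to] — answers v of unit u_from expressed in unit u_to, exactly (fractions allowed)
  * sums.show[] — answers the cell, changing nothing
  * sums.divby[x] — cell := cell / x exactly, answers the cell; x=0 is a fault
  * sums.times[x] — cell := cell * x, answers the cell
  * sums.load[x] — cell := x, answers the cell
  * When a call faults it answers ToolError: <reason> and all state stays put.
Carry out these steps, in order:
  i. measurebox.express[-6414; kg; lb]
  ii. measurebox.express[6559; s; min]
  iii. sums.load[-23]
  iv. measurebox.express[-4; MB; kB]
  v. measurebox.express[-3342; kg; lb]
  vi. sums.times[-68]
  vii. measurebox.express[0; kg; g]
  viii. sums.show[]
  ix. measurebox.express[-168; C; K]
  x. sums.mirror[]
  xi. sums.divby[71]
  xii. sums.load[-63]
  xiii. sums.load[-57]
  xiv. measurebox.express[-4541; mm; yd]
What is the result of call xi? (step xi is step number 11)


Answer: -1564/71

Derivation:
[in] measurebox.express v: -6414 u_from: kg u_to: lb
= -641400000000/45359237
[in] measurebox.express v: 6559 u_from: s u_to: min
= 6559/60
[in] sums.load x: -23
= -23
[in] measurebox.express v: -4 u_from: MB u_to: kB
= -4000
[in] measurebox.express v: -3342 u_from: kg u_to: lb
= -334200000000/45359237
[in] sums.times x: -68
= 1564
[in] measurebox.express v: 0 u_from: kg u_to: g
= 0
[in] sums.show
= 1564
[in] measurebox.express v: -168 u_from: C u_to: K
= 2103/20
[in] sums.mirror
= -1564
[in] sums.divby x: 71
= -1564/71
[in] sums.load x: -63
= -63
[in] sums.load x: -57
= -57
[in] measurebox.express v: -4541 u_from: mm u_to: yd
= -22705/4572


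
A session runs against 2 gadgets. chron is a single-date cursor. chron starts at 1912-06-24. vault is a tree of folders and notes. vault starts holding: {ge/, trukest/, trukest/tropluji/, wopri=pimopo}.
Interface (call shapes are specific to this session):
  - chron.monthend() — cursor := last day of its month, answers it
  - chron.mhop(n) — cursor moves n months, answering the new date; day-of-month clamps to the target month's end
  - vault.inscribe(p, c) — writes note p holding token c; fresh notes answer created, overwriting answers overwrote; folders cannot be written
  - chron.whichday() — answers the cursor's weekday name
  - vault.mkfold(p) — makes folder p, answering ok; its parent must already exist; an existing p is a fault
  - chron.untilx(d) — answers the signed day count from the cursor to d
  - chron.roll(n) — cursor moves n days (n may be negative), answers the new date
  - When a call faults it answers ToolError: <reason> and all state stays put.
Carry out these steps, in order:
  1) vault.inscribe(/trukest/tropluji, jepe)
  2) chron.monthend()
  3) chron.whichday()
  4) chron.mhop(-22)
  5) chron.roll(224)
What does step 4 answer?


% vault.inscribe(p='/trukest/tropluji', c='jepe') == ToolError: is a directory
% chron.monthend() == 1912-06-30
% chron.whichday() == Sunday
% chron.mhop(n='-22') == 1910-08-30
% chron.roll(n='224') == 1911-04-11

Answer: 1910-08-30


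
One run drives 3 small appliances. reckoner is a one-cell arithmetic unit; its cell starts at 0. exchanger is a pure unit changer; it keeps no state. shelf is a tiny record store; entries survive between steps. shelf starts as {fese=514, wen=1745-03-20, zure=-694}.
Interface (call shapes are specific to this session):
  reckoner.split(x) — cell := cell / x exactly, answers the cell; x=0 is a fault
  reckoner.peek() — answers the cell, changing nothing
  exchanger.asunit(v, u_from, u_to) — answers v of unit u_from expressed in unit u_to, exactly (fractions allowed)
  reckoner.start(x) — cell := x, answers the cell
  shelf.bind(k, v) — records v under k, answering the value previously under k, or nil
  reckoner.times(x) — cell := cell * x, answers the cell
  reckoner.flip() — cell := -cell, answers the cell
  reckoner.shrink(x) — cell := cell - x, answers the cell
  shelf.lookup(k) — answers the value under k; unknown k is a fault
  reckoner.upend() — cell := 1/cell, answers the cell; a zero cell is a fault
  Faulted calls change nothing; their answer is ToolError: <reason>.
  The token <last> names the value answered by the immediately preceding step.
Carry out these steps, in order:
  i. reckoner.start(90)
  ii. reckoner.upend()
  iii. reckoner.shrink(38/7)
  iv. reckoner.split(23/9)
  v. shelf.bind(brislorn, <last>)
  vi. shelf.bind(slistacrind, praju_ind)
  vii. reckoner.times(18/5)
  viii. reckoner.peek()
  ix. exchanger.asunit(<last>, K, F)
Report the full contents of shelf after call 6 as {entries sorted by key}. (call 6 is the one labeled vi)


Answer: {brislorn=-3413/1610, fese=514, slistacrind=praju_ind, wen=1745-03-20, zure=-694}

Derivation:
>> reckoner.start(x=90)
<< 90
>> reckoner.upend()
<< 1/90
>> reckoner.shrink(x=38/7)
<< -3413/630
>> reckoner.split(x=23/9)
<< -3413/1610
>> shelf.bind(k=brislorn, v=<last>)
<< nil
>> shelf.bind(k=slistacrind, v=praju_ind)
<< nil
>> reckoner.times(x=18/5)
<< -30717/4025
>> reckoner.peek()
<< -30717/4025
>> exchanger.asunit(v=<last>, u_from=K, u_to=F)
<< -38109247/80500


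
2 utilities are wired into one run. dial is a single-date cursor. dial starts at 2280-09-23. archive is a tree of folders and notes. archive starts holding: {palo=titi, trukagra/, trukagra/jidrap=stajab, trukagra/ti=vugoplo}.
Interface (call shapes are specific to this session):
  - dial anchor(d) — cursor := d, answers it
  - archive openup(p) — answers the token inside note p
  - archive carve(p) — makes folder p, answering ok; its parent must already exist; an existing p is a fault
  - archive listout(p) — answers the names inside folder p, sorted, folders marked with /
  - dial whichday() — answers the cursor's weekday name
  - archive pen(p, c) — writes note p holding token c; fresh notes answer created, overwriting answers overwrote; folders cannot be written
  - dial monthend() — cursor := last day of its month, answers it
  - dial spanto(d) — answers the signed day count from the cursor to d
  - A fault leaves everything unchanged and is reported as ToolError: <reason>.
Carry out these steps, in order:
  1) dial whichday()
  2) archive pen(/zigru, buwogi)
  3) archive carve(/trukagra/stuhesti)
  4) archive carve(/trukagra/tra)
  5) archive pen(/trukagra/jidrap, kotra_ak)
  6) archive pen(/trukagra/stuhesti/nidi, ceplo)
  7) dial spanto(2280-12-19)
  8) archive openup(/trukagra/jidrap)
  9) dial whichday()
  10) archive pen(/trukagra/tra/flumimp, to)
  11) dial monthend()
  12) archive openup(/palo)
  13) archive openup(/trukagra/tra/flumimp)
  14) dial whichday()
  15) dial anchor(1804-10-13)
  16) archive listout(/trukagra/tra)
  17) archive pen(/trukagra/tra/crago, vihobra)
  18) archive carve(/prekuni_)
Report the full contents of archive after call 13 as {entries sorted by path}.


;; 1. dial whichday() == Thursday
;; 2. archive pen(/zigru, buwogi) == created
;; 3. archive carve(/trukagra/stuhesti) == ok
;; 4. archive carve(/trukagra/tra) == ok
;; 5. archive pen(/trukagra/jidrap, kotra_ak) == overwrote
;; 6. archive pen(/trukagra/stuhesti/nidi, ceplo) == created
;; 7. dial spanto(2280-12-19) == 87
;; 8. archive openup(/trukagra/jidrap) == kotra_ak
;; 9. dial whichday() == Thursday
;; 10. archive pen(/trukagra/tra/flumimp, to) == created
;; 11. dial monthend() == 2280-09-30
;; 12. archive openup(/palo) == titi
;; 13. archive openup(/trukagra/tra/flumimp) == to
;; 14. dial whichday() == Thursday
;; 15. dial anchor(1804-10-13) == 1804-10-13
;; 16. archive listout(/trukagra/tra) == [flumimp]
;; 17. archive pen(/trukagra/tra/crago, vihobra) == created
;; 18. archive carve(/prekuni_) == ok

Answer: {palo=titi, trukagra/, trukagra/jidrap=kotra_ak, trukagra/stuhesti/, trukagra/stuhesti/nidi=ceplo, trukagra/ti=vugoplo, trukagra/tra/, trukagra/tra/flumimp=to, zigru=buwogi}


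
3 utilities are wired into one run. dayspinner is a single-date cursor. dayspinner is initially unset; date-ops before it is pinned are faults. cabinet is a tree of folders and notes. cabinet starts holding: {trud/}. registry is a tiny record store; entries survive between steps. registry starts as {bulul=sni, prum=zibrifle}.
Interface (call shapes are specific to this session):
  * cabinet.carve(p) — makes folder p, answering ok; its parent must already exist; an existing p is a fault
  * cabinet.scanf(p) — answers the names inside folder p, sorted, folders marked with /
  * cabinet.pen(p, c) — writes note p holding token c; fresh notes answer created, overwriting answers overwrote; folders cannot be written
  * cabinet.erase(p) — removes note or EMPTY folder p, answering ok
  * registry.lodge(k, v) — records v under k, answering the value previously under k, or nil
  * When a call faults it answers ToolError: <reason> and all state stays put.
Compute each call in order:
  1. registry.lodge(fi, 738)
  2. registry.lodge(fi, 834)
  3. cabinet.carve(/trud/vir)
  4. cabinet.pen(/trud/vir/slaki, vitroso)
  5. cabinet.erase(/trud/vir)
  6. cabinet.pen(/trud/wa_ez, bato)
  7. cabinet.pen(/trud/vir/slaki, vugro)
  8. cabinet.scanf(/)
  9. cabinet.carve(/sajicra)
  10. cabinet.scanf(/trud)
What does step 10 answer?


Answer: [vir/, wa_ez]

Derivation:
~$ registry.lodge k: fi v: 738
[out] nil
~$ registry.lodge k: fi v: 834
[out] 738
~$ cabinet.carve p: /trud/vir
[out] ok
~$ cabinet.pen p: /trud/vir/slaki c: vitroso
[out] created
~$ cabinet.erase p: /trud/vir
[out] ToolError: not empty
~$ cabinet.pen p: /trud/wa_ez c: bato
[out] created
~$ cabinet.pen p: /trud/vir/slaki c: vugro
[out] overwrote
~$ cabinet.scanf p: /
[out] [trud/]
~$ cabinet.carve p: /sajicra
[out] ok
~$ cabinet.scanf p: /trud
[out] [vir/, wa_ez]


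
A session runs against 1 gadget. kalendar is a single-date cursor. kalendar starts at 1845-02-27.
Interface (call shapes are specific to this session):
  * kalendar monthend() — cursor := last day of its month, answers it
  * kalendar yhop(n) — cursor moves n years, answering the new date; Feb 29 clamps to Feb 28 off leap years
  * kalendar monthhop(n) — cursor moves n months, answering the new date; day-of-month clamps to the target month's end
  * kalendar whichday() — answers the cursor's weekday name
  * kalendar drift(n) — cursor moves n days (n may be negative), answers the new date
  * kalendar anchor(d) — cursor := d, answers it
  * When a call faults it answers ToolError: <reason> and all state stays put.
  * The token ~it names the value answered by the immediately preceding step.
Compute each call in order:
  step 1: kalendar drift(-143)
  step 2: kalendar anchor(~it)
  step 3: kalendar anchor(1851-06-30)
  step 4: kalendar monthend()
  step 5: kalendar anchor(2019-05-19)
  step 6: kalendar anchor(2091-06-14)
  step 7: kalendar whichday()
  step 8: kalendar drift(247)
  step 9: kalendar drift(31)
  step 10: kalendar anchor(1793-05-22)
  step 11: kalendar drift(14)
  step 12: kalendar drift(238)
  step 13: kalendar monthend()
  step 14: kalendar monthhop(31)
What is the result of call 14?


Answer: 1796-08-31

Derivation:
# 1. kalendar drift(n→-143) ~> 1844-10-07
# 2. kalendar anchor(d→~it) ~> 1844-10-07
# 3. kalendar anchor(d→1851-06-30) ~> 1851-06-30
# 4. kalendar monthend() ~> 1851-06-30
# 5. kalendar anchor(d→2019-05-19) ~> 2019-05-19
# 6. kalendar anchor(d→2091-06-14) ~> 2091-06-14
# 7. kalendar whichday() ~> Thursday
# 8. kalendar drift(n→247) ~> 2092-02-16
# 9. kalendar drift(n→31) ~> 2092-03-18
# 10. kalendar anchor(d→1793-05-22) ~> 1793-05-22
# 11. kalendar drift(n→14) ~> 1793-06-05
# 12. kalendar drift(n→238) ~> 1794-01-29
# 13. kalendar monthend() ~> 1794-01-31
# 14. kalendar monthhop(n→31) ~> 1796-08-31


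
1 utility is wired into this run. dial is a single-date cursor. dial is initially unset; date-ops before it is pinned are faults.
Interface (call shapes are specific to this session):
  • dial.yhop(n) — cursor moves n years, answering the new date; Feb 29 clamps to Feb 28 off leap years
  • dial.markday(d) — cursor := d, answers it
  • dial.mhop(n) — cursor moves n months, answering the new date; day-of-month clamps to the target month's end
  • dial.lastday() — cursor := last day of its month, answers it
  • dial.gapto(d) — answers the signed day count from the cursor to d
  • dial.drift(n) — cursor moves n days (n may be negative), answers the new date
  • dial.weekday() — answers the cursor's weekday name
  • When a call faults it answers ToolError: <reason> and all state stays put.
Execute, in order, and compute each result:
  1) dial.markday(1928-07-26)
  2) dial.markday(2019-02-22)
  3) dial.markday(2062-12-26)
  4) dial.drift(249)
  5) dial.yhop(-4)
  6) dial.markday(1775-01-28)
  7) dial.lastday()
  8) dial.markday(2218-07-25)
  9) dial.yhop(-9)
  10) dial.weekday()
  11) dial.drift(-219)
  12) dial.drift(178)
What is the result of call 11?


Then dial.markday(d→1928-07-26), yielding 1928-07-26.
Invoking dial.markday(d→2019-02-22), and observe 2019-02-22.
Using dial.markday(d→2062-12-26), → 2062-12-26.
I use dial.drift(n→249), giving 2063-09-01.
I run dial.yhop(n→-4), → 2059-09-01.
Now I run dial.markday(d→1775-01-28), giving 1775-01-28.
Using dial.lastday(), and see 1775-01-31.
I invoke dial.markday(d→2218-07-25), which returns 2218-07-25.
I run dial.yhop(n→-9), and see 2209-07-25.
Now I run dial.weekday: Tuesday.
Now I run dial.drift(n→-219), giving 2208-12-18.
I run dial.drift(n→178), → 2209-06-14.

Answer: 2208-12-18


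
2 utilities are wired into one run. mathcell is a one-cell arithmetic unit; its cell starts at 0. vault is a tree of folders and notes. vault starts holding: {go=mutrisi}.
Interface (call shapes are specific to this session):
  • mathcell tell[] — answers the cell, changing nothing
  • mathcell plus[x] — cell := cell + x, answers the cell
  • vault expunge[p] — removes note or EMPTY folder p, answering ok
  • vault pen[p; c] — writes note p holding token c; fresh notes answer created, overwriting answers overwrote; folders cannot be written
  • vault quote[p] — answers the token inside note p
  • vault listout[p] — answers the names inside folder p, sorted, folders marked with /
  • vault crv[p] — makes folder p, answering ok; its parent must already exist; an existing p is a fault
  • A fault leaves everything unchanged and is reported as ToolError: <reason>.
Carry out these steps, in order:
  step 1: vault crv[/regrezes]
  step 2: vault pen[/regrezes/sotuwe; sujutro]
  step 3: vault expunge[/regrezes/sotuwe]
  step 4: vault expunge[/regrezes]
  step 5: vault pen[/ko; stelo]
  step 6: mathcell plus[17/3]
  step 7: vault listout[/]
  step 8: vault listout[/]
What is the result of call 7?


~$ vault crv p='/regrezes'
= ok
~$ vault pen p='/regrezes/sotuwe' c='sujutro'
= created
~$ vault expunge p='/regrezes/sotuwe'
= ok
~$ vault expunge p='/regrezes'
= ok
~$ vault pen p='/ko' c='stelo'
= created
~$ mathcell plus x='17/3'
= 17/3
~$ vault listout p='/'
= [go, ko]
~$ vault listout p='/'
= [go, ko]

Answer: [go, ko]


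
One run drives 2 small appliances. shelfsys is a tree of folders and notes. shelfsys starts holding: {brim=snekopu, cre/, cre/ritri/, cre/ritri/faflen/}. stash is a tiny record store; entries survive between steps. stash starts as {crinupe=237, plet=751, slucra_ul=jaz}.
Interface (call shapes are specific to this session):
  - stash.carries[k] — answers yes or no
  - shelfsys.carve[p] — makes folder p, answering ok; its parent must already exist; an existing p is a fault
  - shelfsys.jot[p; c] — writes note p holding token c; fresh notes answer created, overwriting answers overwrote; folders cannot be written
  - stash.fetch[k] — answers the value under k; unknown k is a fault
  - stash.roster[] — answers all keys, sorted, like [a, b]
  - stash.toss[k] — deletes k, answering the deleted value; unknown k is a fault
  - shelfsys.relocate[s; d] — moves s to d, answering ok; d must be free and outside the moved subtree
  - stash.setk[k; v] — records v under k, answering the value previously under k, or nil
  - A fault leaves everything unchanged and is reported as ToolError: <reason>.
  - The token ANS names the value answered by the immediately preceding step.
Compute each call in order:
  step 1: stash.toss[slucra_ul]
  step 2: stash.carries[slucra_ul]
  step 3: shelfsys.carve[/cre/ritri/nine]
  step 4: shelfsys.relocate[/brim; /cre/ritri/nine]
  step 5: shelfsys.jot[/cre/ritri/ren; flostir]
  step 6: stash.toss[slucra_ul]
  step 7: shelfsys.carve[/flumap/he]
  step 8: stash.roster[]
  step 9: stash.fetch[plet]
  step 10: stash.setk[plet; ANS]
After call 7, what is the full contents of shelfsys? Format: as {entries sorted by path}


-- stash.toss(slucra_ul) ~> jaz
-- stash.carries(slucra_ul) ~> no
-- shelfsys.carve(/cre/ritri/nine) ~> ok
-- shelfsys.relocate(/brim, /cre/ritri/nine) ~> ToolError: exists
-- shelfsys.jot(/cre/ritri/ren, flostir) ~> created
-- stash.toss(slucra_ul) ~> ToolError: no such key slucra_ul
-- shelfsys.carve(/flumap/he) ~> ToolError: no parent
-- stash.roster() ~> [crinupe, plet]
-- stash.fetch(plet) ~> 751
-- stash.setk(plet, ANS) ~> 751

Answer: {brim=snekopu, cre/, cre/ritri/, cre/ritri/faflen/, cre/ritri/nine/, cre/ritri/ren=flostir}


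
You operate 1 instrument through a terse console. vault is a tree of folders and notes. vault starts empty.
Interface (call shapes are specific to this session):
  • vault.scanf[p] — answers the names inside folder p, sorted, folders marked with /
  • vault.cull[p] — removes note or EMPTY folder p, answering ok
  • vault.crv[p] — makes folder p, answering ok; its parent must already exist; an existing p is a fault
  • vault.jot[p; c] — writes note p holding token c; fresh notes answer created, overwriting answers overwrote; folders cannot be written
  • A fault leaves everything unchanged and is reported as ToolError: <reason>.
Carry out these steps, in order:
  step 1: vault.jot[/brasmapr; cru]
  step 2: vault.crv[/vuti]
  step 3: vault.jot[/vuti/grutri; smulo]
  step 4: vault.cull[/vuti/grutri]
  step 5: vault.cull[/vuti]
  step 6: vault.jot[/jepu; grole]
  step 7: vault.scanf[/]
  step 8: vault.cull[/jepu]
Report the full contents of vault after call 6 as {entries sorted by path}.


Answer: {brasmapr=cru, jepu=grole}

Derivation:
==> vault.jot(p='/brasmapr', c='cru')
<== created
==> vault.crv(p='/vuti')
<== ok
==> vault.jot(p='/vuti/grutri', c='smulo')
<== created
==> vault.cull(p='/vuti/grutri')
<== ok
==> vault.cull(p='/vuti')
<== ok
==> vault.jot(p='/jepu', c='grole')
<== created
==> vault.scanf(p='/')
<== [brasmapr, jepu]
==> vault.cull(p='/jepu')
<== ok


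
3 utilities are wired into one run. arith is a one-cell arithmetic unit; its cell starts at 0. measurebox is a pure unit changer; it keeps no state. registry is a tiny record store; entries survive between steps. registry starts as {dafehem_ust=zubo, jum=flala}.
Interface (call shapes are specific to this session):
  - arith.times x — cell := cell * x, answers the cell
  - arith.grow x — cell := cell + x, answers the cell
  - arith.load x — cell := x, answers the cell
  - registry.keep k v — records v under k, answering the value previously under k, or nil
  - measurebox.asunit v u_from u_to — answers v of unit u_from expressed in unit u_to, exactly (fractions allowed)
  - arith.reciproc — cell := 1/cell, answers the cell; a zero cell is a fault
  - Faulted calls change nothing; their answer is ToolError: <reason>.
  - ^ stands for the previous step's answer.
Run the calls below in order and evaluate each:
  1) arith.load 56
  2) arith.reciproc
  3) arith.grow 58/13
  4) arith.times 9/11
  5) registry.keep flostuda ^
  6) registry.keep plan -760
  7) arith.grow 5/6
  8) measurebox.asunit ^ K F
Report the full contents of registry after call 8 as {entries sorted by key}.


Answer: {dafehem_ust=zubo, flostuda=29349/8008, jum=flala, plan=-760}

Derivation:
>>> load x='56'
:: 56
>>> reciproc
:: 1/56
>>> grow x='58/13'
:: 3261/728
>>> times x='9/11'
:: 29349/8008
>>> keep k='flostuda' v='^'
:: nil
>>> keep k='plan' v='-760'
:: nil
>>> grow x='5/6'
:: 108067/24024
>>> asunit v='^' u_from='K' u_to='F'
:: -90404929/200200


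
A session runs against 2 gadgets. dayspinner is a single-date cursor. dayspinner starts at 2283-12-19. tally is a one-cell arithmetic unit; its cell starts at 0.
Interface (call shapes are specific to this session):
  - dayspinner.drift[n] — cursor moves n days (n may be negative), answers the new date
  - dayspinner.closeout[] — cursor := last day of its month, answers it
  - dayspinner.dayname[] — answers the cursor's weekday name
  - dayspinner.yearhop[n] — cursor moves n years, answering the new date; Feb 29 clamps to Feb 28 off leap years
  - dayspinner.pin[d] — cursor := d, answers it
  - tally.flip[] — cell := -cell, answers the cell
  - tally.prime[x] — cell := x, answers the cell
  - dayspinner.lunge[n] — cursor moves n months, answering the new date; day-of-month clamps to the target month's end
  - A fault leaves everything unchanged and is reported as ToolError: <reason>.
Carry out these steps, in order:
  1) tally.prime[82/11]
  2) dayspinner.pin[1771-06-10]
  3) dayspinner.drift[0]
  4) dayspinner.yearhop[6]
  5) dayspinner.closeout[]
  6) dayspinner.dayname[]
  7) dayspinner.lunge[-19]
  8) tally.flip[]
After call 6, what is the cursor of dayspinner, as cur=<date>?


Answer: cur=1777-06-30

Derivation:
-> tally.prime(x=82/11)
<- 82/11
-> dayspinner.pin(d=1771-06-10)
<- 1771-06-10
-> dayspinner.drift(n=0)
<- 1771-06-10
-> dayspinner.yearhop(n=6)
<- 1777-06-10
-> dayspinner.closeout()
<- 1777-06-30
-> dayspinner.dayname()
<- Monday
-> dayspinner.lunge(n=-19)
<- 1775-11-30
-> tally.flip()
<- -82/11


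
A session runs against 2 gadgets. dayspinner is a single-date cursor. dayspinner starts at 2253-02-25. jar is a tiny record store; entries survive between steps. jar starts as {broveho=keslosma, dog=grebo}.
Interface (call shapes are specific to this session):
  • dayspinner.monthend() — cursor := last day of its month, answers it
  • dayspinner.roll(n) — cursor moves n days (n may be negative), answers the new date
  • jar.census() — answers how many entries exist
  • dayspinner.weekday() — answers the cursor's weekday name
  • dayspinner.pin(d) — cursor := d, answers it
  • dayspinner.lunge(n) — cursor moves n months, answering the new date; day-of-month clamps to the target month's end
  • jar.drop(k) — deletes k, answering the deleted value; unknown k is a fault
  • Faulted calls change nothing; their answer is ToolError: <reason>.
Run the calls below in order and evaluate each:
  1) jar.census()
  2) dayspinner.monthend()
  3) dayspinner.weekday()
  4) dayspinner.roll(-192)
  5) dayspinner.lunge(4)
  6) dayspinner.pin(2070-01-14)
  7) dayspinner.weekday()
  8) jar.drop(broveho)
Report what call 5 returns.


Answer: 2252-12-20

Derivation:
$ jar.census
  2
$ dayspinner.monthend
  2253-02-28
$ dayspinner.weekday
  Monday
$ dayspinner.roll -192
  2252-08-20
$ dayspinner.lunge 4
  2252-12-20
$ dayspinner.pin 2070-01-14
  2070-01-14
$ dayspinner.weekday
  Tuesday
$ jar.drop broveho
  keslosma


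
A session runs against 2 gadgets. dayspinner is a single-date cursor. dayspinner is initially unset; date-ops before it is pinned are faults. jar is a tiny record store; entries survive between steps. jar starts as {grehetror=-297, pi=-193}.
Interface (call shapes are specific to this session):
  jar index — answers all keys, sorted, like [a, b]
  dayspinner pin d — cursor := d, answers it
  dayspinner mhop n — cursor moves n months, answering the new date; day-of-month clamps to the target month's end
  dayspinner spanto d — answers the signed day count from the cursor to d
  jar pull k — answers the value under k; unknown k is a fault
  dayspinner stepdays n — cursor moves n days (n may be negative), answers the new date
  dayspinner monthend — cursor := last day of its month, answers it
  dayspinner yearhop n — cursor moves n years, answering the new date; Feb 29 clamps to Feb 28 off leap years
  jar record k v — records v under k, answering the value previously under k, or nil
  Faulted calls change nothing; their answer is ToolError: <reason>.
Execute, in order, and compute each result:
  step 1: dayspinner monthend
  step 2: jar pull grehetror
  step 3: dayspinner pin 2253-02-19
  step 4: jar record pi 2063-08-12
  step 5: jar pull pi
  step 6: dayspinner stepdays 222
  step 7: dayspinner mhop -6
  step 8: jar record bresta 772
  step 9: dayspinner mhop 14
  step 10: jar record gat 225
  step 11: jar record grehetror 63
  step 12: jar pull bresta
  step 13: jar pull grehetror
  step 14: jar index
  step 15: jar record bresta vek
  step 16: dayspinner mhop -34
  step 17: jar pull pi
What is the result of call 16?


Answer: 2251-07-29

Derivation:
% dayspinner monthend
[out] ToolError: no date set
% jar pull k→grehetror
[out] -297
% dayspinner pin d→2253-02-19
[out] 2253-02-19
% jar record k→pi v→2063-08-12
[out] -193
% jar pull k→pi
[out] 2063-08-12
% dayspinner stepdays n→222
[out] 2253-09-29
% dayspinner mhop n→-6
[out] 2253-03-29
% jar record k→bresta v→772
[out] nil
% dayspinner mhop n→14
[out] 2254-05-29
% jar record k→gat v→225
[out] nil
% jar record k→grehetror v→63
[out] -297
% jar pull k→bresta
[out] 772
% jar pull k→grehetror
[out] 63
% jar index
[out] [bresta, gat, grehetror, pi]
% jar record k→bresta v→vek
[out] 772
% dayspinner mhop n→-34
[out] 2251-07-29
% jar pull k→pi
[out] 2063-08-12


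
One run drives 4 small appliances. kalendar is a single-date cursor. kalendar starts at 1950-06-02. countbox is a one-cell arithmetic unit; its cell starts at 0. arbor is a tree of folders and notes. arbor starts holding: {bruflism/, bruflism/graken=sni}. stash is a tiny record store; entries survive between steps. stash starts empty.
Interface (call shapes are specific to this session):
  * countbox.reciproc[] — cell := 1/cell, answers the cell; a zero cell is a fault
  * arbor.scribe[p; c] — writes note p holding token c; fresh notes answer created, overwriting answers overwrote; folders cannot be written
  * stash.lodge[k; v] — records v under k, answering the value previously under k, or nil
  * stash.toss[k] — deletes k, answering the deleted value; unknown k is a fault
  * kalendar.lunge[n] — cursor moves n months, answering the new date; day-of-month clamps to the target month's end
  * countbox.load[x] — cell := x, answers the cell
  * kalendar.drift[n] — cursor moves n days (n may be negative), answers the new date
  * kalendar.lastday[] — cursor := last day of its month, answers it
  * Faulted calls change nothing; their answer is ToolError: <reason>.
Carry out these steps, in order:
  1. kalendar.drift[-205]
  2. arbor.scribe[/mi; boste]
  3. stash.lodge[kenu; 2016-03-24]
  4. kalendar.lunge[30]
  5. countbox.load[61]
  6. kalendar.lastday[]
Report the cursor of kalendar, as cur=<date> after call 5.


Answer: cur=1952-05-09

Derivation:
Then drift(n=-205), giving 1949-11-09.
Next I call scribe(p=/mi, c=boste): created.
Calling lodge(k=kenu, v=2016-03-24), giving nil.
Next I call lunge(n=30), yielding 1952-05-09.
Now I run load(x=61), — result: 61.
I use lastday(), giving 1952-05-31.


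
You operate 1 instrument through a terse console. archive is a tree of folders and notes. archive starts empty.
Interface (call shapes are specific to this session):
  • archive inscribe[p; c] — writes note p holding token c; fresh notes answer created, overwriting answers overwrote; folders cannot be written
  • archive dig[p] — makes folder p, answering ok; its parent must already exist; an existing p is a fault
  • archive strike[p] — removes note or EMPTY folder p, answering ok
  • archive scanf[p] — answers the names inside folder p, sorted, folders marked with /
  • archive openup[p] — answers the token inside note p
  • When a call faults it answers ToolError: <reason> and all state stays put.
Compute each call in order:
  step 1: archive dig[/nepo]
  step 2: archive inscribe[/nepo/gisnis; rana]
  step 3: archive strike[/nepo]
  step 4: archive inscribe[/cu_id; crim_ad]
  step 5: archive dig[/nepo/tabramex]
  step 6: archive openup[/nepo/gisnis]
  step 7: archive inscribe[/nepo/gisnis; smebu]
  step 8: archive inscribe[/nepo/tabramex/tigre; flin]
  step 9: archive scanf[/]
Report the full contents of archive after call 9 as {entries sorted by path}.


Answer: {cu_id=crim_ad, nepo/, nepo/gisnis=smebu, nepo/tabramex/, nepo/tabramex/tigre=flin}

Derivation:
-- archive dig(p='/nepo') == ok
-- archive inscribe(p='/nepo/gisnis', c='rana') == created
-- archive strike(p='/nepo') == ToolError: not empty
-- archive inscribe(p='/cu_id', c='crim_ad') == created
-- archive dig(p='/nepo/tabramex') == ok
-- archive openup(p='/nepo/gisnis') == rana
-- archive inscribe(p='/nepo/gisnis', c='smebu') == overwrote
-- archive inscribe(p='/nepo/tabramex/tigre', c='flin') == created
-- archive scanf(p='/') == [cu_id, nepo/]


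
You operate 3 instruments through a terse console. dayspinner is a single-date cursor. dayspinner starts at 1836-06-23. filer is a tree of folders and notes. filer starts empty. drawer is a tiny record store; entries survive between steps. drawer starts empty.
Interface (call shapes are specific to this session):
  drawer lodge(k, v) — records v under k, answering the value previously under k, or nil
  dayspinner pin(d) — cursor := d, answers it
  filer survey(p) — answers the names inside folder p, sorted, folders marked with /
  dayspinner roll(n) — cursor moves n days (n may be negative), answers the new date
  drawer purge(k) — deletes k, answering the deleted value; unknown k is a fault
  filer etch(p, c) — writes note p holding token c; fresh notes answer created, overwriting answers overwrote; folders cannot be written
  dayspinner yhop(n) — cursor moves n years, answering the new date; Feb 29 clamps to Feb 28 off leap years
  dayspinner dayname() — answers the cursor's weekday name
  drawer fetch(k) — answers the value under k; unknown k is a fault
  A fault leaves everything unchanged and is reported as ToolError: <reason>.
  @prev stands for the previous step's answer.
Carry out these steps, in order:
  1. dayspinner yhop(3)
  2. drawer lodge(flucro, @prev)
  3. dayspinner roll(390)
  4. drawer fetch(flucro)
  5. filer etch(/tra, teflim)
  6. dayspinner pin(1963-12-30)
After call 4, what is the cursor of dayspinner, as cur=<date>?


Answer: cur=1840-07-17

Derivation:
>> dayspinner yhop(3)
<< 1839-06-23
>> drawer lodge(flucro, @prev)
<< nil
>> dayspinner roll(390)
<< 1840-07-17
>> drawer fetch(flucro)
<< 1839-06-23
>> filer etch(/tra, teflim)
<< created
>> dayspinner pin(1963-12-30)
<< 1963-12-30


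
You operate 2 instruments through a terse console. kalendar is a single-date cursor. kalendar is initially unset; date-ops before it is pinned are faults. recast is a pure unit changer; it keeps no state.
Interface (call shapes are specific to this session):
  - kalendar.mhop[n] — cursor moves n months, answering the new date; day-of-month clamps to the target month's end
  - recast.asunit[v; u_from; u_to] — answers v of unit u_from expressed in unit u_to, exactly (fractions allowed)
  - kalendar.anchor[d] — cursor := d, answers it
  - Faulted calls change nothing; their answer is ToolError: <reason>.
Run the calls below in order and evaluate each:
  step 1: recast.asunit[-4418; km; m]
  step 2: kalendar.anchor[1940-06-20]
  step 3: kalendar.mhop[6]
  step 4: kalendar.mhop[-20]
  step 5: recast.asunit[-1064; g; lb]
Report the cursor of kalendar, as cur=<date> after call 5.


Answer: cur=1939-04-20

Derivation:
>>> recast.asunit v→-4418 u_from→km u_to→m
  -4418000
>>> kalendar.anchor d→1940-06-20
  1940-06-20
>>> kalendar.mhop n→6
  1940-12-20
>>> kalendar.mhop n→-20
  1939-04-20
>>> recast.asunit v→-1064 u_from→g u_to→lb
  -15200000/6479891


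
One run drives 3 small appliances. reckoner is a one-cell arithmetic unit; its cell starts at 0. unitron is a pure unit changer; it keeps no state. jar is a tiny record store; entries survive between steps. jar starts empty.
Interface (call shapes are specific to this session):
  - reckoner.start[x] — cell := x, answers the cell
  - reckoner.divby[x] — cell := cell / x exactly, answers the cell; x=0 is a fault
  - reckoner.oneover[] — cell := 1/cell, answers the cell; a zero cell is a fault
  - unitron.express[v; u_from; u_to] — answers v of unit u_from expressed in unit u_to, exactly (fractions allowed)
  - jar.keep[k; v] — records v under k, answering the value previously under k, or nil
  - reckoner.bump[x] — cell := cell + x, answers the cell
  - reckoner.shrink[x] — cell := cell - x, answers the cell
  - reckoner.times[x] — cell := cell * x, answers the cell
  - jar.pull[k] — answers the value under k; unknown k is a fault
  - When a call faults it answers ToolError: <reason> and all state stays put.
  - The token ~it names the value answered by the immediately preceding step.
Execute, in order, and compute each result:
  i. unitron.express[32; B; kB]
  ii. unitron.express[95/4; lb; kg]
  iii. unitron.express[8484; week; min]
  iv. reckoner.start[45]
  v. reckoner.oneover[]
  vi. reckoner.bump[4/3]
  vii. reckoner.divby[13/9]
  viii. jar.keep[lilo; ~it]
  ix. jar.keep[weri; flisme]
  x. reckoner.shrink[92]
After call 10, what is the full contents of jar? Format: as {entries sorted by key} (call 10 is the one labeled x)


Answer: {lilo=61/65, weri=flisme}

Derivation:
Invoking unitron.express using v=32, u_from=B, u_to=kB, and observe 4/125.
I run unitron.express using v=95/4, u_from=lb, u_to=kg, — result: 861825503/80000000.
Now I run unitron.express using v=8484, u_from=week, u_to=min, and see 85518720.
I run reckoner.start using x=45, and get 45.
I run reckoner.oneover(), and get 1/45.
Invoking reckoner.bump using x=4/3, yielding 61/45.
I try reckoner.divby using x=13/9, and see 61/65.
I call jar.keep using k=lilo, v=~it, yielding nil.
I use jar.keep using k=weri, v=flisme, yielding nil.
I try reckoner.shrink using x=92, and get -5919/65.


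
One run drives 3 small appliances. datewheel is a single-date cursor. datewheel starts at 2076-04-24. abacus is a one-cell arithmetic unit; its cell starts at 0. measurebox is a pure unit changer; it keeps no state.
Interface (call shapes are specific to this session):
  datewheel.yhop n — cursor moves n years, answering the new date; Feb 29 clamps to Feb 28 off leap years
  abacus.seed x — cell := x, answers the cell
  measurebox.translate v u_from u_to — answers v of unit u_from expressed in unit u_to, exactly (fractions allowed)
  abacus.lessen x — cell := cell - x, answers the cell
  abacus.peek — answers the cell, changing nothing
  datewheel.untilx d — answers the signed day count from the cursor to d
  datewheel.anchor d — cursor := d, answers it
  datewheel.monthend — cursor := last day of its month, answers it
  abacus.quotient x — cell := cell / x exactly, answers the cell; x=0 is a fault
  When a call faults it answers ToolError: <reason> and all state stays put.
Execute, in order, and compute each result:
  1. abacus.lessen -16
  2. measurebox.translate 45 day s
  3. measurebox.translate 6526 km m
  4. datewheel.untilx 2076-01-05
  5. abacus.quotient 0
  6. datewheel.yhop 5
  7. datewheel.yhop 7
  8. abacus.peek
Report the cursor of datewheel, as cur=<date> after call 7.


Then abacus.lessen on x: -16, — result: 16.
I try measurebox.translate on v: 45, u_from: day, u_to: s, yielding 3888000.
I call measurebox.translate on v: 6526, u_from: km, u_to: m, yielding 6526000.
I run datewheel.untilx on d: 2076-01-05, giving -110.
Then abacus.quotient on x: 0, which returns ToolError: division by zero.
Using datewheel.yhop on n: 5, which returns 2081-04-24.
I invoke datewheel.yhop on n: 7, — result: 2088-04-24.
Calling abacus.peek, → 16.

Answer: cur=2088-04-24


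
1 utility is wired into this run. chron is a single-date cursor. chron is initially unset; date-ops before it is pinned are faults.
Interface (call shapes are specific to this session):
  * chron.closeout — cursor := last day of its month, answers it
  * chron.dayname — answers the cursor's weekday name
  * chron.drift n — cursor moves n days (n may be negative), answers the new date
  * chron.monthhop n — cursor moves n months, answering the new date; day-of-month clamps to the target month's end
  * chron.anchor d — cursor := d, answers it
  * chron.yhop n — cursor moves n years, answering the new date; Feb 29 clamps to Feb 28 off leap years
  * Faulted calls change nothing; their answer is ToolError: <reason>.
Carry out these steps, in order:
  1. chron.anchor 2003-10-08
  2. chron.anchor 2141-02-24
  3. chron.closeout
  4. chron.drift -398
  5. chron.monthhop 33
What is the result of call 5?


! 1. chron.anchor(d: 2003-10-08) ~> 2003-10-08
! 2. chron.anchor(d: 2141-02-24) ~> 2141-02-24
! 3. chron.closeout() ~> 2141-02-28
! 4. chron.drift(n: -398) ~> 2140-01-27
! 5. chron.monthhop(n: 33) ~> 2142-10-27

Answer: 2142-10-27


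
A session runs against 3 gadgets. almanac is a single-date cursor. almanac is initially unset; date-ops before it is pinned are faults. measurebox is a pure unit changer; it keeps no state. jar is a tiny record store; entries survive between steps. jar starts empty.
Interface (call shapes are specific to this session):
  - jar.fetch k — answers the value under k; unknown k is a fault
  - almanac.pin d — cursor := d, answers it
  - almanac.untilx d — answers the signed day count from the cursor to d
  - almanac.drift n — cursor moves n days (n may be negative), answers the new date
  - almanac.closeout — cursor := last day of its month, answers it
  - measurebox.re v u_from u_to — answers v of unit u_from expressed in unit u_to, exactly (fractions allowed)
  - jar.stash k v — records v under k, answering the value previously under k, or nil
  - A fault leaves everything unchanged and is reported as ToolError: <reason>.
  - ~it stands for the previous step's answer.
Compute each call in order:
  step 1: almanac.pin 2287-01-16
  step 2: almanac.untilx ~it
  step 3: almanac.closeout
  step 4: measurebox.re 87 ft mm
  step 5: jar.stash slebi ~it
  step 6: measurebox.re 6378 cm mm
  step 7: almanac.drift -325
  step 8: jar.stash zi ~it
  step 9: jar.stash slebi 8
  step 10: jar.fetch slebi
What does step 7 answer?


Answer: 2286-03-12

Derivation:
// 1. pin(d→2287-01-16) => 2287-01-16
// 2. untilx(d→~it) => 0
// 3. closeout() => 2287-01-31
// 4. re(v→87, u_from→ft, u_to→mm) => 132588/5
// 5. stash(k→slebi, v→~it) => nil
// 6. re(v→6378, u_from→cm, u_to→mm) => 63780
// 7. drift(n→-325) => 2286-03-12
// 8. stash(k→zi, v→~it) => nil
// 9. stash(k→slebi, v→8) => 132588/5
// 10. fetch(k→slebi) => 8
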